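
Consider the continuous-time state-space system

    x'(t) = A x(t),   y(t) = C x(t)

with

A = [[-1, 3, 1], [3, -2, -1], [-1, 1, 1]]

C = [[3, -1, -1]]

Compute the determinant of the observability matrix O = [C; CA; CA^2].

52

CA = [[-5, 10, 3]]
CA^2 = [[32, -32, -12]]
Observability matrix O = [C; CA; CA^2] = [[3, -1, -1], [-5, 10, 3], [32, -32, -12]]
Expanding along the first row, det(O) = 3·(10·(-12) - 3·(-32)) - (-1)·((-5)·(-12) - 3·32) + (-1)·((-5)·(-32) - 10·32) = 3·(-24) - (-1)·(-36) + (-1)·(-160) = 52
Since det(O) ≠ 0, rank(O) = 3 and the system is completely observable.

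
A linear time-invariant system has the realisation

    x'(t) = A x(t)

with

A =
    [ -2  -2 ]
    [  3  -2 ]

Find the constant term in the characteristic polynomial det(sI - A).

10

For a 2×2 matrix, det(sI - A) = s^2 - (tr A)s + det A.
tr A = -4, det A = 10.
So p(s) = s^2 + 4s + 10.
The constant term is 10.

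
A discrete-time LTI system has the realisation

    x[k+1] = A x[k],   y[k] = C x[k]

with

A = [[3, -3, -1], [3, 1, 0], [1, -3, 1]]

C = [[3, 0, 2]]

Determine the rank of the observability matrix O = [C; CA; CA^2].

3

CA = [[11, -15, -1]]
CA^2 = [[-13, -45, -12]]
Observability matrix O = [C; CA; CA^2] = [[3, 0, 2], [11, -15, -1], [-13, -45, -12]]
det(O) = 3·((-15)·(-12) - (-1)·(-45)) - 0·(11·(-12) - (-1)·(-13)) + 2·(11·(-45) - (-15)·(-13)) = 3·135 - 0·(-145) + 2·(-690) = -975 ≠ 0, so rank(O) = 3.
rank(O) = 3 = n, so the pair (A, C) is completely observable.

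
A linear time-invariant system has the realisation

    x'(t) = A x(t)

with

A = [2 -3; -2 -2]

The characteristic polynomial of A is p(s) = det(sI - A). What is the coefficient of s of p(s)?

0

For a 2×2 matrix, det(sI - A) = s^2 - (tr A)s + det A.
tr A = 0, det A = -10.
So p(s) = s^2 - 10.
The coefficient of s is 0.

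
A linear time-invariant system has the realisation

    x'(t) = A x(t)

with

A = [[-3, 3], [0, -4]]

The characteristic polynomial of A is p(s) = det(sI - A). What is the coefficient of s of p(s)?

For a 2×2 matrix, det(sI - A) = s^2 - (tr A)s + det A.
tr A = -7, det A = 12.
So p(s) = s^2 + 7s + 12.
The coefficient of s is 7.

7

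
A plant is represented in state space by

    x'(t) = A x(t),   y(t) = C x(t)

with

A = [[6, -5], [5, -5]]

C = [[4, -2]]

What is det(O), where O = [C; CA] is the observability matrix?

-12

CA = [[14, -10]]
Observability matrix O = [C; CA] = [[4, -2], [14, -10]]
det(O) = 4·(-10) - (-2)·14 = -40 - (-28) = -12
Since det(O) ≠ 0, rank(O) = 2 and the system is completely observable.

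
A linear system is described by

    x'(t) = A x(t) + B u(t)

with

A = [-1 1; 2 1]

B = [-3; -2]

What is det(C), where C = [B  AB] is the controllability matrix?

26

AB = [[1], [-8]]
Controllability matrix C = [B  AB] = [[-3, 1], [-2, -8]]
det(C) = (-3)·(-8) - 1·(-2) = 24 - (-2) = 26
Since det(C) ≠ 0, rank(C) = 2 and the system is completely controllable.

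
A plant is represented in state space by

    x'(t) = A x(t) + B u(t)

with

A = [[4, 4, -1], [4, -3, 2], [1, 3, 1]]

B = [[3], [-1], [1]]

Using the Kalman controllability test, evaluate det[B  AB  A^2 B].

1628

AB = [[7], [17], [1]]
A^2B = [[95], [-21], [59]]
Controllability matrix C = [B  AB  A^2B] = [[3, 7, 95], [-1, 17, -21], [1, 1, 59]]
Expanding along the first row, det(C) = 3·(17·59 - (-21)·1) - 7·((-1)·59 - (-21)·1) + 95·((-1)·1 - 17·1) = 3·1024 - 7·(-38) + 95·(-18) = 1628
Since det(C) ≠ 0, rank(C) = 3 and the system is completely controllable.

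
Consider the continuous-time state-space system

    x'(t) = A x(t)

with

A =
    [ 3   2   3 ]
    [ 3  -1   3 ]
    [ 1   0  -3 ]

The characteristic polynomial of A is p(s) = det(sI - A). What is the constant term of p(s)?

-36

Expand det(sI - A) for the 3×3 matrix.
p(s) = s^3 + s^2 - 18s - 36.
(Check: constant term = det(-A) = (-1)^3 det A = -36; coefficient of s^2 = -tr A = 1.)
The constant term is -36.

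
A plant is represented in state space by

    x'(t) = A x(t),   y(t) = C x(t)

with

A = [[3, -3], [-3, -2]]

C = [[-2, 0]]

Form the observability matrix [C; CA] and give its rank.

CA = [[-6, 6]]
Observability matrix O = [C; CA] = [[-2, 0], [-6, 6]]
det(O) = (-2)·6 - 0·(-6) = -12 - 0 = -12 ≠ 0, so rank(O) = 2.
rank(O) = 2 = n, so the pair (A, C) is completely observable.

2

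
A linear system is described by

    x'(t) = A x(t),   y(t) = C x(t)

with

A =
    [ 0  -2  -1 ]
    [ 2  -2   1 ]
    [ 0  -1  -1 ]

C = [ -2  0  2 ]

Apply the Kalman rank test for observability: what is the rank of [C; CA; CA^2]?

CA = [[0, 2, 0]]
CA^2 = [[4, -4, 2]]
Observability matrix O = [C; CA; CA^2] = [[-2, 0, 2], [0, 2, 0], [4, -4, 2]]
det(O) = (-2)·(2·2 - 0·(-4)) - 0·(0·2 - 0·4) + 2·(0·(-4) - 2·4) = (-2)·4 - 0·0 + 2·(-8) = -24 ≠ 0, so rank(O) = 3.
rank(O) = 3 = n, so the pair (A, C) is completely observable.

3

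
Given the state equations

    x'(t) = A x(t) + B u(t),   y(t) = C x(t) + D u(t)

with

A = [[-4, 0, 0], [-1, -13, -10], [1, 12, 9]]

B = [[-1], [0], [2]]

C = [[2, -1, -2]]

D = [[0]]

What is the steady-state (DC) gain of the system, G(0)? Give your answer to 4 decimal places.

G(0) = C(-A)^{-1}B + D = -C A^{-1} B + D.
det A = -12, so A^{-1} = (1/-12)·adj(A) = [[-1/4, 0, 0], [1/12, 3, 10/3], [-1/12, -4, -13/3]]
A^{-1} B = [1/4, 79/12, -103/12]^T
C A^{-1} B = 133/12
G(0) = D - C A^{-1} B = 0 - (133/12) = -133/12 ≈ -11.0833

-11.0833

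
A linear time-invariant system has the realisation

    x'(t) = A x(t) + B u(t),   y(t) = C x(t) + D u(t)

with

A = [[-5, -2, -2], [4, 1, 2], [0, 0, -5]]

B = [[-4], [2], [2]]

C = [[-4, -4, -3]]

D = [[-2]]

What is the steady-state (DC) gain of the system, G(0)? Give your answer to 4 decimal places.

G(0) = C(-A)^{-1}B + D = -C A^{-1} B + D.
det A = -15, so A^{-1} = (1/-15)·adj(A) = [[1/3, 2/3, 2/15], [-4/3, -5/3, -2/15], [0, 0, -1/5]]
A^{-1} B = [4/15, 26/15, -2/5]^T
C A^{-1} B = -34/5
G(0) = D - C A^{-1} B = -2 - (-34/5) = 24/5 ≈ 4.8000

4.8000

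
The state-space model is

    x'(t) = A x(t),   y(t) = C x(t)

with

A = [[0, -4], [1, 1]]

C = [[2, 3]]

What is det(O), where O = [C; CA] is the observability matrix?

CA = [[3, -5]]
Observability matrix O = [C; CA] = [[2, 3], [3, -5]]
det(O) = 2·(-5) - 3·3 = -10 - 9 = -19
Since det(O) ≠ 0, rank(O) = 2 and the system is completely observable.

-19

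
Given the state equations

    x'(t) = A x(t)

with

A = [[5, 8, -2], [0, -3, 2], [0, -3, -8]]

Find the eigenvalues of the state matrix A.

-6, -5, 5

det(sI - A) = s^3 - (tr A)s^2 + (M11 + M22 + M33)s - det A, where Mii is the 2×2 principal minor of A obtained by deleting row i and column i.
tr A = 5 + (-3) + (-8) = -6; M11 = (-3)·(-8) - 2·(-3) = 24 - (-6) = 30; M22 = 5·(-8) - (-2)·0 = -40 - 0 = -40; M33 = 5·(-3) - 8·0 = -15 - 0 = -15; sum of minors = -25.
det A = 5·((-3)·(-8) - 2·(-3)) - 8·(0·(-8) - 2·0) + (-2)·(0·(-3) - (-3)·0) = 5·30 - 8·0 + (-2)·0 = 150.
So p(s) = det(sI - A) = s^3 + 6s^2 - 25s - 150.
Rational-root test: any integer root divides -150. Testing small divisors, s = -5 works: p(-5) = -125 + 150 + 125 + (-150) = 0, so (s + 5) is a factor.
Dividing, p(s) = (s + 5)(s^2 + s - 30).
Factor s^2 + s - 30: two numbers with sum -1 and product -30 are 5 and -6, so s^2 + s - 30 = (s - 5)(s + 6).
Hence p(s) = (s - 5) (s + 5) (s + 6), with roots -6, -5, 5.
At least one eigenvalue has non-negative real part, so the system is not asymptotically stable.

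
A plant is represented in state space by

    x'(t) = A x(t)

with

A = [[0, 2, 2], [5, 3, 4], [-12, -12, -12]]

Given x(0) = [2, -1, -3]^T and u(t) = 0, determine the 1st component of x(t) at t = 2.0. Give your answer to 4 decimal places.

det(sI - A) = s^3 - (tr A)s^2 + (M11 + M22 + M33)s - det A, where Mii is the 2×2 principal minor of A obtained by deleting row i and column i.
tr A = 0 + 3 + (-12) = -9; M11 = 3·(-12) - 4·(-12) = -36 - (-48) = 12; M22 = 0·(-12) - 2·(-12) = 0 - (-24) = 24; M33 = 0·3 - 2·5 = 0 - 10 = -10; sum of minors = 26.
det A = 0·(3·(-12) - 4·(-12)) - 2·(5·(-12) - 4·(-12)) + 2·(5·(-12) - 3·(-12)) = 0·12 - 2·(-12) + 2·(-24) = -24.
So p(s) = det(sI - A) = s^3 + 9s^2 + 26s + 24.
Rational-root test: any integer root divides 24. Testing small divisors, s = -2 works: p(-2) = -8 + 36 + (-52) + 24 = 0, so (s + 2) is a factor.
Dividing, p(s) = (s + 2)(s^2 + 7s + 12).
Factor s^2 + 7s + 12: two numbers with sum -7 and product 12 are -3 and -4, so s^2 + 7s + 12 = (s + 3)(s + 4).
Hence p(s) = (s + 2) (s + 3) (s + 4), with roots -4, -3, -2.
The eigenvalues -4, -3, -2 are distinct and real, so A is diagonalisable and x(t) = e^{At} x(0) = V diag(e^{λ_i t}) V^{-1} x(0), where the columns of V are the eigenvectors.
λ = -4: A - (-4)I = [[4, 2, 2], [5, 7, 4], [-12, -12, -8]]. v must be orthogonal to every row; (row 1) × (row 2) = [-6, -6, 18], so take v_1 = [1, 1, -3]^T.
λ = -3: A - (-3)I = [[3, 2, 2], [5, 6, 4], [-12, -12, -9]]. v must be orthogonal to every row; (row 1) × (row 2) = [-4, -2, 8], so take v_2 = [-2, -1, 4]^T.
λ = -2: A - (-2)I = [[2, 2, 2], [5, 5, 4], [-12, -12, -10]]. v must be orthogonal to every row; (row 1) × (row 2) = [-2, 2, 0], so take v_3 = [-1, 1, 0]^T.
V = [v_1 v_2 v_3] = [[1, -2, -1], [1, -1, 1], [-3, 4, 0]] has det V = 1, so V^{-1} = adj(V)/det V = [[-4, -4, -3], [-3, -3, -2], [1, 2, 1]].
Modal coordinates z(0) = V^{-1} x(0): (-4)·2 + (-4)·(-1) + (-3)·(-3) = 5; (-3)·2 + (-3)·(-1) + (-2)·(-3) = 3; 1·2 + 2·(-1) + 1·(-3) = -3; so z(0) = [5, 3, -3]^T.
x_1(t) = Σ_i (v_i)_1 · z_i(0) · e^{λ_i t} (row 1 of V times the modal terms).
x_1(2.0) = 1·5·e^{-4·2.0} + (-2)·3·e^{-3·2.0} + (-1)·(-3)·e^{-2·2.0} = 5·0.00033546 + (-6)·0.00247875 + 3·0.01831564 = 0.0418.

0.0418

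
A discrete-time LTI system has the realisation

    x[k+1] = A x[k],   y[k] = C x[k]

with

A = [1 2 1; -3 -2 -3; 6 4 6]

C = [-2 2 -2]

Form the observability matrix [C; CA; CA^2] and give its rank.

2

CA = [[-20, -16, -20]]
CA^2 = [[-92, -88, -92]]
Observability matrix O = [C; CA; CA^2] = [[-2, 2, -2], [-20, -16, -20], [-92, -88, -92]]
The columns c1, c2, c3 of O are linearly dependent: -c1 + c3 = 0 (check each entry), so rank(O) ≤ 2.
The 2×2 minor from rows 1, 2, columns 1, 2 is (-2)·(-16) - 2·(-20) = 32 - (-40) = 72 ≠ 0, so rank(O) = 2.
rank(O) = 2 < n = 3, so the pair (A, C) is not completely observable.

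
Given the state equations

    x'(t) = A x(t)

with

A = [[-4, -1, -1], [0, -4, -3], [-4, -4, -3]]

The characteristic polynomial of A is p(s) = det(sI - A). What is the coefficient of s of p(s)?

Expand det(sI - A) for the 3×3 matrix.
p(s) = s^3 + 11s^2 + 24s - 4.
(Check: constant term = det(-A) = (-1)^3 det A = -4; coefficient of s^2 = -tr A = 11.)
The coefficient of s is 24.

24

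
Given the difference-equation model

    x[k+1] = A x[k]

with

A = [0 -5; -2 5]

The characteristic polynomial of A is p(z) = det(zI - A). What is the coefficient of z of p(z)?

For a 2×2 matrix, det(zI - A) = z^2 - (tr A)z + det A.
tr A = 5, det A = -10.
So p(z) = z^2 - 5z - 10.
The coefficient of z is -5.

-5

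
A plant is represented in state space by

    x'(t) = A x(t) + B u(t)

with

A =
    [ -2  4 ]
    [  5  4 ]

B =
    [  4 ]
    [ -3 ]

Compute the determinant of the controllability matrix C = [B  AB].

-28

AB = [[-20], [8]]
Controllability matrix C = [B  AB] = [[4, -20], [-3, 8]]
det(C) = 4·8 - (-20)·(-3) = 32 - 60 = -28
Since det(C) ≠ 0, rank(C) = 2 and the system is completely controllable.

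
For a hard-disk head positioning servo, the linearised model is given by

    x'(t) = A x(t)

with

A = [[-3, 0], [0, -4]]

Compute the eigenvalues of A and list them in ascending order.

det(sI - A) = s^2 - (tr A)s + det A, with tr A = (-3) + (-4) = -7 and det A = (-3)·(-4) - 0·0 = 12 - 0 = 12.
So p(s) = det(sI - A) = s^2 + 7s + 12.
Factor s^2 + 7s + 12: two numbers with sum -7 and product 12 are -3 and -4, so s^2 + 7s + 12 = (s + 3)(s + 4).
Hence p(s) = (s + 3) (s + 4), with roots -4, -3.
All eigenvalues have negative real part, so the system is asymptotically stable.

-4, -3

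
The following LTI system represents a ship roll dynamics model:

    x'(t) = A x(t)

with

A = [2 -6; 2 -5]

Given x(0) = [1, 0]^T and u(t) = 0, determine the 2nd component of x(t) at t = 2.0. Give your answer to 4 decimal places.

det(sI - A) = s^2 - (tr A)s + det A, with tr A = 2 + (-5) = -3 and det A = 2·(-5) - (-6)·2 = -10 - (-12) = 2.
So p(s) = det(sI - A) = s^2 + 3s + 2.
Factor s^2 + 3s + 2: two numbers with sum -3 and product 2 are -1 and -2, so s^2 + 3s + 2 = (s + 1)(s + 2).
Hence p(s) = (s + 1) (s + 2), with roots -2, -1.
The eigenvalues -2, -1 are distinct and real, so A is diagonalisable and x(t) = e^{At} x(0) = V diag(e^{λ_i t}) V^{-1} x(0), where the columns of V are the eigenvectors.
λ = -2: A - (-2)I = [[4, -6], [2, -3]]. Row 1 gives 4·v1 + (-6)·v2 = 0, so take v_1 = [3, 2]^T.
λ = -1: A - (-1)I = [[3, -6], [2, -4]]. Row 1 gives 3·v1 + (-6)·v2 = 0, so take v_2 = [2, 1]^T.
V = [v_1 v_2] = [[3, 2], [2, 1]] has det V = -1, so V^{-1} = adj(V)/det V = [[-1, 2], [2, -3]].
Modal coordinates z(0) = V^{-1} x(0): (-1)·1 + 2·0 = -1; 2·1 + (-3)·0 = 2; so z(0) = [-1, 2]^T.
x_2(t) = Σ_i (v_i)_2 · z_i(0) · e^{λ_i t} (row 2 of V times the modal terms).
x_2(2.0) = 2·(-1)·e^{-2·2.0} + 1·2·e^{-1·2.0} = (-2)·0.018316 + 2·0.135335 = 0.2340.

0.2340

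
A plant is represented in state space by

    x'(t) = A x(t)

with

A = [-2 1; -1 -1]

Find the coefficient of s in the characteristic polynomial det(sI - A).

3

For a 2×2 matrix, det(sI - A) = s^2 - (tr A)s + det A.
tr A = -3, det A = 3.
So p(s) = s^2 + 3s + 3.
The coefficient of s is 3.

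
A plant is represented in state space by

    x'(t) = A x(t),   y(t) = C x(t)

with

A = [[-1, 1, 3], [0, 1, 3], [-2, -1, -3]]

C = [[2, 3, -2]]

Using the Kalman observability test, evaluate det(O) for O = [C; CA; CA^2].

CA = [[2, 7, 21]]
CA^2 = [[-44, -12, -36]]
Observability matrix O = [C; CA; CA^2] = [[2, 3, -2], [2, 7, 21], [-44, -12, -36]]
Expanding along the first row, det(O) = 2·(7·(-36) - 21·(-12)) - 3·(2·(-36) - 21·(-44)) + (-2)·(2·(-12) - 7·(-44)) = 2·0 - 3·852 + (-2)·284 = -3124
Since det(O) ≠ 0, rank(O) = 3 and the system is completely observable.

-3124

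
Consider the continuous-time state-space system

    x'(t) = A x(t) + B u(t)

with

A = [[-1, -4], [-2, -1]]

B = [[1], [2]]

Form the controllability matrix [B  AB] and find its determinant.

AB = [[-9], [-4]]
Controllability matrix C = [B  AB] = [[1, -9], [2, -4]]
det(C) = 1·(-4) - (-9)·2 = -4 - (-18) = 14
Since det(C) ≠ 0, rank(C) = 2 and the system is completely controllable.

14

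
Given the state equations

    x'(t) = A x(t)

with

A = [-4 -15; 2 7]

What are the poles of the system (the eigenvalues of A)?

1, 2

det(sI - A) = s^2 - (tr A)s + det A, with tr A = (-4) + 7 = 3 and det A = (-4)·7 - (-15)·2 = -28 - (-30) = 2.
So p(s) = det(sI - A) = s^2 - 3s + 2.
Factor s^2 - 3s + 2: two numbers with sum 3 and product 2 are 2 and 1, so s^2 - 3s + 2 = (s - 2)(s - 1).
Hence p(s) = (s - 2) (s - 1), with roots 1, 2.
At least one eigenvalue has non-negative real part, so the system is not asymptotically stable.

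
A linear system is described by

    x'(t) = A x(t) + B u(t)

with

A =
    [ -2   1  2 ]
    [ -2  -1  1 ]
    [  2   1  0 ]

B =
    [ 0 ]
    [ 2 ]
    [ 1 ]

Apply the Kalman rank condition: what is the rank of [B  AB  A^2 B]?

AB = [[4], [-1], [2]]
A^2B = [[-5], [-5], [7]]
Controllability matrix C = [B  AB  A^2B] = [[0, 4, -5], [2, -1, -5], [1, 2, 7]]
det(C) = 0·((-1)·7 - (-5)·2) - 4·(2·7 - (-5)·1) + (-5)·(2·2 - (-1)·1) = 0·3 - 4·19 + (-5)·5 = -101 ≠ 0, so rank(C) = 3.
rank(C) = 3 = n, so the pair (A, B) is completely controllable.

3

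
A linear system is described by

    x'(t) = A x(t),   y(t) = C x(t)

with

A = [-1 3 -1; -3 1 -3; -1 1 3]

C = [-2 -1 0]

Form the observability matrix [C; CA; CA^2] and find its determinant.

CA = [[5, -7, 5]]
CA^2 = [[11, 13, 31]]
Observability matrix O = [C; CA; CA^2] = [[-2, -1, 0], [5, -7, 5], [11, 13, 31]]
Expanding along the first row, det(O) = (-2)·((-7)·31 - 5·13) - (-1)·(5·31 - 5·11) + 0·(5·13 - (-7)·11) = (-2)·(-282) - (-1)·100 + 0·142 = 664
Since det(O) ≠ 0, rank(O) = 3 and the system is completely observable.

664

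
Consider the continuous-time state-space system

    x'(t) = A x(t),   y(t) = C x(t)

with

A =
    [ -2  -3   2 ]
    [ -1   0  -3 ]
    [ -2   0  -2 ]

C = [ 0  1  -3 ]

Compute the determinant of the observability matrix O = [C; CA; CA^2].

157

CA = [[5, 0, 3]]
CA^2 = [[-16, -15, 4]]
Observability matrix O = [C; CA; CA^2] = [[0, 1, -3], [5, 0, 3], [-16, -15, 4]]
Expanding along the first row, det(O) = 0·(0·4 - 3·(-15)) - 1·(5·4 - 3·(-16)) + (-3)·(5·(-15) - 0·(-16)) = 0·45 - 1·68 + (-3)·(-75) = 157
Since det(O) ≠ 0, rank(O) = 3 and the system is completely observable.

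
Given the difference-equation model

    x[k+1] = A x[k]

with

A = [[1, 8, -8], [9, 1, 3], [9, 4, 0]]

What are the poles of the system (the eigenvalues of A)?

-3, 1, 4

det(zI - A) = z^3 - (tr A)z^2 + (M11 + M22 + M33)z - det A, where Mii is the 2×2 principal minor of A obtained by deleting row i and column i.
tr A = 1 + 1 + 0 = 2; M11 = 1·0 - 3·4 = 0 - 12 = -12; M22 = 1·0 - (-8)·9 = 0 - (-72) = 72; M33 = 1·1 - 8·9 = 1 - 72 = -71; sum of minors = -11.
det A = 1·(1·0 - 3·4) - 8·(9·0 - 3·9) + (-8)·(9·4 - 1·9) = 1·(-12) - 8·(-27) + (-8)·27 = -12.
So p(z) = det(zI - A) = z^3 - 2z^2 - 11z + 12.
Rational-root test: any integer root divides 12. Testing small divisors, z = 1 works: p(1) = 1 + (-2) + (-11) + 12 = 0, so (z - 1) is a factor.
Dividing, p(z) = (z - 1)(z^2 - z - 12).
Factor z^2 - z - 12: two numbers with sum 1 and product -12 are 4 and -3, so z^2 - z - 12 = (z - 4)(z + 3).
Hence p(z) = (z - 4) (z - 1) (z + 3), with roots -3, 1, 4.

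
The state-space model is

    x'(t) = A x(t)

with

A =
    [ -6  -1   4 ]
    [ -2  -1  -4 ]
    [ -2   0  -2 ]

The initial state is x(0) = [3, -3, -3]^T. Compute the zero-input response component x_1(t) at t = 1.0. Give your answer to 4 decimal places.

det(sI - A) = s^3 - (tr A)s^2 + (M11 + M22 + M33)s - det A, where Mii is the 2×2 principal minor of A obtained by deleting row i and column i.
tr A = (-6) + (-1) + (-2) = -9; M11 = (-1)·(-2) - (-4)·0 = 2 - 0 = 2; M22 = (-6)·(-2) - 4·(-2) = 12 - (-8) = 20; M33 = (-6)·(-1) - (-1)·(-2) = 6 - 2 = 4; sum of minors = 26.
det A = (-6)·((-1)·(-2) - (-4)·0) - (-1)·((-2)·(-2) - (-4)·(-2)) + 4·((-2)·0 - (-1)·(-2)) = (-6)·2 - (-1)·(-4) + 4·(-2) = -24.
So p(s) = det(sI - A) = s^3 + 9s^2 + 26s + 24.
Rational-root test: any integer root divides 24. Testing small divisors, s = -2 works: p(-2) = -8 + 36 + (-52) + 24 = 0, so (s + 2) is a factor.
Dividing, p(s) = (s + 2)(s^2 + 7s + 12).
Factor s^2 + 7s + 12: two numbers with sum -7 and product 12 are -3 and -4, so s^2 + 7s + 12 = (s + 3)(s + 4).
Hence p(s) = (s + 2) (s + 3) (s + 4), with roots -4, -3, -2.
The eigenvalues -4, -3, -2 are distinct and real, so A is diagonalisable and x(t) = e^{At} x(0) = V diag(e^{λ_i t}) V^{-1} x(0), where the columns of V are the eigenvectors.
λ = -4: A - (-4)I = [[-2, -1, 4], [-2, 3, -4], [-2, 0, 2]]. v must be orthogonal to every row; (row 1) × (row 2) = [-8, -16, -8], so take v_1 = [1, 2, 1]^T.
λ = -3: A - (-3)I = [[-3, -1, 4], [-2, 2, -4], [-2, 0, 1]]. v must be orthogonal to every row; (row 1) × (row 2) = [-4, -20, -8], so take v_2 = [1, 5, 2]^T.
λ = -2: A - (-2)I = [[-4, -1, 4], [-2, 1, -4], [-2, 0, 0]]. v must be orthogonal to every row; (row 1) × (row 2) = [0, -24, -6], so take v_3 = [0, -4, -1]^T.
V = [v_1 v_2 v_3] = [[1, 1, 0], [2, 5, -4], [1, 2, -1]] has det V = 1, so V^{-1} = adj(V)/det V = [[3, 1, -4], [-2, -1, 4], [-1, -1, 3]].
Modal coordinates z(0) = V^{-1} x(0): 3·3 + 1·(-3) + (-4)·(-3) = 18; (-2)·3 + (-1)·(-3) + 4·(-3) = -15; (-1)·3 + (-1)·(-3) + 3·(-3) = -9; so z(0) = [18, -15, -9]^T.
x_1(t) = Σ_i (v_i)_1 · z_i(0) · e^{λ_i t} (row 1 of V times the modal terms).
x_1(1.0) = 1·18·e^{-4·1.0} + 1·(-15)·e^{-3·1.0} + 0·(-9)·e^{-2·1.0} = 18·0.018316 + (-15)·0.049787 + 0·0.135335 = -0.4171.

-0.4171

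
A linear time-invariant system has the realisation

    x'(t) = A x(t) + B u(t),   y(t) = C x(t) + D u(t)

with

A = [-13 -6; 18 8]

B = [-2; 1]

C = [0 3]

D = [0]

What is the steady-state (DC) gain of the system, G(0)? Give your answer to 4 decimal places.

G(0) = C(-A)^{-1}B + D = -C A^{-1} B + D.
det A = 4, so A^{-1} = (1/4)·adj(A) = [[2, 3/2], [-9/2, -13/4]]
A^{-1} B = [-5/2, 23/4]^T
C A^{-1} B = 69/4
G(0) = D - C A^{-1} B = 0 - (69/4) = -69/4 ≈ -17.2500

-17.2500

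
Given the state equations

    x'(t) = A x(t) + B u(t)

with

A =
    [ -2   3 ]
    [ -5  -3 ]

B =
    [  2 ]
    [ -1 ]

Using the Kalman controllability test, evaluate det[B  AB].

-21

AB = [[-7], [-7]]
Controllability matrix C = [B  AB] = [[2, -7], [-1, -7]]
det(C) = 2·(-7) - (-7)·(-1) = -14 - 7 = -21
Since det(C) ≠ 0, rank(C) = 2 and the system is completely controllable.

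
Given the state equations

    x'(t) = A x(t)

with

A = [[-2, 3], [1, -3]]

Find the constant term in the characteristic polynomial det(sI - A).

3

For a 2×2 matrix, det(sI - A) = s^2 - (tr A)s + det A.
tr A = -5, det A = 3.
So p(s) = s^2 + 5s + 3.
The constant term is 3.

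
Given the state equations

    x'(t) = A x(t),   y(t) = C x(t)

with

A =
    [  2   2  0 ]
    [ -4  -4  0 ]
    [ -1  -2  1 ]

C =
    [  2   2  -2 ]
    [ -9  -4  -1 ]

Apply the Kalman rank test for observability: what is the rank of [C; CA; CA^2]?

CA = [[-2, 0, -2], [-1, 0, -1]]
CA^2 = [[-2, 0, -2], [-1, 0, -1]]
Observability matrix O = [C; CA; CA^2] = [[2, 2, -2], [-9, -4, -1], [-2, 0, -2], [-1, 0, -1], [-2, 0, -2], [-1, 0, -1]]
The columns c1, c2, c3 of O are linearly dependent: -c1 + 2·c2 + c3 = 0 (check each entry), so rank(O) ≤ 2.
The 2×2 minor from rows 1, 2, columns 1, 2 is 2·(-4) - 2·(-9) = -8 - (-18) = 10 ≠ 0, so rank(O) = 2.
rank(O) = 2 < n = 3, so the pair (A, C) is not completely observable.

2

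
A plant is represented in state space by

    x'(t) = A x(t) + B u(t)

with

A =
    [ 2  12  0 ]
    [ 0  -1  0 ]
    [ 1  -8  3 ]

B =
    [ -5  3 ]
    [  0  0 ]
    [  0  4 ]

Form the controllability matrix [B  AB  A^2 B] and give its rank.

2

AB = [[-10, 6], [0, 0], [-5, 15]]
A^2B = [[-20, 12], [0, 0], [-25, 51]]
Controllability matrix C = [B  AB  A^2B] = [[-5, 3, -10, 6, -20, 12], [0, 0, 0, 0, 0, 0], [0, 4, -5, 15, -25, 51]]
Row 2 of C is identically zero, so rank(C) ≤ 2.
The 2×2 minor from rows 1, 3, columns 1, 2 is (-5)·4 - 3·0 = -20 - 0 = -20 ≠ 0, so rank(C) = 2.
rank(C) = 2 < n = 3, so the pair (A, B) is not completely controllable.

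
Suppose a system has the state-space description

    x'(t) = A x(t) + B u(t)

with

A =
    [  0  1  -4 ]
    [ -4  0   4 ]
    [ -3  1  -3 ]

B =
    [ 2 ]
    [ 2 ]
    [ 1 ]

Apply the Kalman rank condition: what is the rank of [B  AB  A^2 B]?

AB = [[-2], [-4], [-7]]
A^2B = [[24], [-20], [23]]
Controllability matrix C = [B  AB  A^2B] = [[2, -2, 24], [2, -4, -20], [1, -7, 23]]
det(C) = 2·((-4)·23 - (-20)·(-7)) - (-2)·(2·23 - (-20)·1) + 24·(2·(-7) - (-4)·1) = 2·(-232) - (-2)·66 + 24·(-10) = -572 ≠ 0, so rank(C) = 3.
rank(C) = 3 = n, so the pair (A, B) is completely controllable.

3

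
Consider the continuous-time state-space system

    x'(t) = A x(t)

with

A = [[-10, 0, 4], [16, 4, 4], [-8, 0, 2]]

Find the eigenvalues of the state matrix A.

-6, -2, 4

det(sI - A) = s^3 - (tr A)s^2 + (M11 + M22 + M33)s - det A, where Mii is the 2×2 principal minor of A obtained by deleting row i and column i.
tr A = (-10) + 4 + 2 = -4; M11 = 4·2 - 4·0 = 8 - 0 = 8; M22 = (-10)·2 - 4·(-8) = -20 - (-32) = 12; M33 = (-10)·4 - 0·16 = -40 - 0 = -40; sum of minors = -20.
det A = (-10)·(4·2 - 4·0) - 0·(16·2 - 4·(-8)) + 4·(16·0 - 4·(-8)) = (-10)·8 - 0·64 + 4·32 = 48.
So p(s) = det(sI - A) = s^3 + 4s^2 - 20s - 48.
Rational-root test: any integer root divides -48. Testing small divisors, s = -2 works: p(-2) = -8 + 16 + 40 + (-48) = 0, so (s + 2) is a factor.
Dividing, p(s) = (s + 2)(s^2 + 2s - 24).
Factor s^2 + 2s - 24: two numbers with sum -2 and product -24 are 4 and -6, so s^2 + 2s - 24 = (s - 4)(s + 6).
Hence p(s) = (s - 4) (s + 2) (s + 6), with roots -6, -2, 4.
At least one eigenvalue has non-negative real part, so the system is not asymptotically stable.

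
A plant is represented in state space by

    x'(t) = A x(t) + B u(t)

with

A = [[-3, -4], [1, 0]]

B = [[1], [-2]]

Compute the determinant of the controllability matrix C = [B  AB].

11

AB = [[5], [1]]
Controllability matrix C = [B  AB] = [[1, 5], [-2, 1]]
det(C) = 1·1 - 5·(-2) = 1 - (-10) = 11
Since det(C) ≠ 0, rank(C) = 2 and the system is completely controllable.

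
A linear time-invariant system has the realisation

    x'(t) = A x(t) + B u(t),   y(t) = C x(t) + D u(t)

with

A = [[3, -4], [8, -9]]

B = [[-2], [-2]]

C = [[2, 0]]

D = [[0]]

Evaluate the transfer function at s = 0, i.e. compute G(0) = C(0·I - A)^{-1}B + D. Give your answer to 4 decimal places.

-4.0000

G(0) = C(-A)^{-1}B + D = -C A^{-1} B + D.
det A = 5, so A^{-1} = (1/5)·adj(A) = [[-9/5, 4/5], [-8/5, 3/5]]
A^{-1} B = [2, 2]^T
C A^{-1} B = 4
G(0) = D - C A^{-1} B = 0 - (4) = -4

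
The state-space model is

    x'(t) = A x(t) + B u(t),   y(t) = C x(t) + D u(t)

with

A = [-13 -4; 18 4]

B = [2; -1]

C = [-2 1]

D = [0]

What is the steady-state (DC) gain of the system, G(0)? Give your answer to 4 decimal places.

1.5500

G(0) = C(-A)^{-1}B + D = -C A^{-1} B + D.
det A = 20, so A^{-1} = (1/20)·adj(A) = [[1/5, 1/5], [-9/10, -13/20]]
A^{-1} B = [1/5, -23/20]^T
C A^{-1} B = -31/20
G(0) = D - C A^{-1} B = 0 - (-31/20) = 31/20 ≈ 1.5500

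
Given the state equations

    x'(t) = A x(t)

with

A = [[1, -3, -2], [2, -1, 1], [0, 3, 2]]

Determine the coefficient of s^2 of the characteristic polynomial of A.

-2

Expand det(sI - A) for the 3×3 matrix.
p(s) = s^3 - 2s^2 + 2s + 5.
(Check: constant term = det(-A) = (-1)^3 det A = 5; coefficient of s^2 = -tr A = -2.)
The coefficient of s^2 is -2.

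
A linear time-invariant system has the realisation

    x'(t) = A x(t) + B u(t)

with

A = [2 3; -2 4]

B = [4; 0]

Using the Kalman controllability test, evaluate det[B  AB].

AB = [[8], [-8]]
Controllability matrix C = [B  AB] = [[4, 8], [0, -8]]
det(C) = 4·(-8) - 8·0 = -32 - 0 = -32
Since det(C) ≠ 0, rank(C) = 2 and the system is completely controllable.

-32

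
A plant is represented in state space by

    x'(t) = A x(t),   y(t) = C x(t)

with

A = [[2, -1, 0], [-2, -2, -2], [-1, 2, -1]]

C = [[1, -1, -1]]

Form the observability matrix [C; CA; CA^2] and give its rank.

3

CA = [[5, -1, 3]]
CA^2 = [[9, 3, -1]]
Observability matrix O = [C; CA; CA^2] = [[1, -1, -1], [5, -1, 3], [9, 3, -1]]
det(O) = 1·((-1)·(-1) - 3·3) - (-1)·(5·(-1) - 3·9) + (-1)·(5·3 - (-1)·9) = 1·(-8) - (-1)·(-32) + (-1)·24 = -64 ≠ 0, so rank(O) = 3.
rank(O) = 3 = n, so the pair (A, C) is completely observable.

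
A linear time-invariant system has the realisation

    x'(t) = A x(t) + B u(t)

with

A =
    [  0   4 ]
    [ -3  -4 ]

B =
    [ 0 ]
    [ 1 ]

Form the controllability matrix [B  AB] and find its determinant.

-4

AB = [[4], [-4]]
Controllability matrix C = [B  AB] = [[0, 4], [1, -4]]
det(C) = 0·(-4) - 4·1 = 0 - 4 = -4
Since det(C) ≠ 0, rank(C) = 2 and the system is completely controllable.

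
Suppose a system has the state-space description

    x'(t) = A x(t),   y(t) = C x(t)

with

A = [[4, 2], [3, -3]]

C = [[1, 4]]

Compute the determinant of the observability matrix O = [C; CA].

CA = [[16, -10]]
Observability matrix O = [C; CA] = [[1, 4], [16, -10]]
det(O) = 1·(-10) - 4·16 = -10 - 64 = -74
Since det(O) ≠ 0, rank(O) = 2 and the system is completely observable.

-74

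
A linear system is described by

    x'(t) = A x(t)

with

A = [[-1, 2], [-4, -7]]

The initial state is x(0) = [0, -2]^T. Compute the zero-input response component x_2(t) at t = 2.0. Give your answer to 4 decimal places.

det(sI - A) = s^2 - (tr A)s + det A, with tr A = (-1) + (-7) = -8 and det A = (-1)·(-7) - 2·(-4) = 7 - (-8) = 15.
So p(s) = det(sI - A) = s^2 + 8s + 15.
Factor s^2 + 8s + 15: two numbers with sum -8 and product 15 are -3 and -5, so s^2 + 8s + 15 = (s + 3)(s + 5).
Hence p(s) = (s + 3) (s + 5), with roots -5, -3.
The eigenvalues -5, -3 are distinct and real, so A is diagonalisable and x(t) = e^{At} x(0) = V diag(e^{λ_i t}) V^{-1} x(0), where the columns of V are the eigenvectors.
λ = -5: A - (-5)I = [[4, 2], [-4, -2]]. Row 1 gives 4·v1 + 2·v2 = 0, so take v_1 = [-1, 2]^T.
λ = -3: A - (-3)I = [[2, 2], [-4, -4]]. Row 1 gives 2·v1 + 2·v2 = 0, so take v_2 = [-1, 1]^T.
V = [v_1 v_2] = [[-1, -1], [2, 1]] has det V = 1, so V^{-1} = adj(V)/det V = [[1, 1], [-2, -1]].
Modal coordinates z(0) = V^{-1} x(0): 1·0 + 1·(-2) = -2; (-2)·0 + (-1)·(-2) = 2; so z(0) = [-2, 2]^T.
x_2(t) = Σ_i (v_i)_2 · z_i(0) · e^{λ_i t} (row 2 of V times the modal terms).
x_2(2.0) = 2·(-2)·e^{-5·2.0} + 1·2·e^{-3·2.0} = (-4)·0.000045 + 2·0.002479 = 0.0048.

0.0048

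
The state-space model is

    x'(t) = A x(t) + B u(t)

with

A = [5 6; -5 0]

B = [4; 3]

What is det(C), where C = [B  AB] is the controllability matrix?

-194

AB = [[38], [-20]]
Controllability matrix C = [B  AB] = [[4, 38], [3, -20]]
det(C) = 4·(-20) - 38·3 = -80 - 114 = -194
Since det(C) ≠ 0, rank(C) = 2 and the system is completely controllable.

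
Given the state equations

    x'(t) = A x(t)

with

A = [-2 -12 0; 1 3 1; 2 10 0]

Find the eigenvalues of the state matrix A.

det(sI - A) = s^3 - (tr A)s^2 + (M11 + M22 + M33)s - det A, where Mii is the 2×2 principal minor of A obtained by deleting row i and column i.
tr A = (-2) + 3 + 0 = 1; M11 = 3·0 - 1·10 = 0 - 10 = -10; M22 = (-2)·0 - 0·2 = 0 - 0 = 0; M33 = (-2)·3 - (-12)·1 = -6 - (-12) = 6; sum of minors = -4.
det A = (-2)·(3·0 - 1·10) - (-12)·(1·0 - 1·2) + 0·(1·10 - 3·2) = (-2)·(-10) - (-12)·(-2) + 0·4 = -4.
So p(s) = det(sI - A) = s^3 - s^2 - 4s + 4.
Rational-root test: any integer root divides 4. Testing small divisors, s = 1 works: p(1) = 1 + (-1) + (-4) + 4 = 0, so (s - 1) is a factor.
Dividing, p(s) = (s - 1)(s^2 - 4).
Factor s^2 - 4: two numbers with sum 0 and product -4 are 2 and -2, so s^2 - 4 = (s - 2)(s + 2).
Hence p(s) = (s - 2) (s - 1) (s + 2), with roots -2, 1, 2.
At least one eigenvalue has non-negative real part, so the system is not asymptotically stable.

-2, 1, 2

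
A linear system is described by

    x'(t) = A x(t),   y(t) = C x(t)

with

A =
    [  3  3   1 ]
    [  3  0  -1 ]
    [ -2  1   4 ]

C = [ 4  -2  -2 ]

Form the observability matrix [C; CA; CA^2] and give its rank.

CA = [[10, 10, -2]]
CA^2 = [[64, 28, -8]]
Observability matrix O = [C; CA; CA^2] = [[4, -2, -2], [10, 10, -2], [64, 28, -8]]
det(O) = 4·(10·(-8) - (-2)·28) - (-2)·(10·(-8) - (-2)·64) + (-2)·(10·28 - 10·64) = 4·(-24) - (-2)·48 + (-2)·(-360) = 720 ≠ 0, so rank(O) = 3.
rank(O) = 3 = n, so the pair (A, C) is completely observable.

3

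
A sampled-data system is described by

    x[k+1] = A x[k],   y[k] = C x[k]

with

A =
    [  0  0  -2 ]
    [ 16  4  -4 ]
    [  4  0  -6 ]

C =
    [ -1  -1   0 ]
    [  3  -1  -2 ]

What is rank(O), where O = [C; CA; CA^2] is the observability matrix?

CA = [[-16, -4, 6], [-24, -4, 10]]
CA^2 = [[-40, -16, 12], [-24, -16, 4]]
Observability matrix O = [C; CA; CA^2] = [[-1, -1, 0], [3, -1, -2], [-16, -4, 6], [-24, -4, 10], [-40, -16, 12], [-24, -16, 4]]
The columns c1, c2, c3 of O are linearly dependent: c1 - c2 + 2·c3 = 0 (check each entry), so rank(O) ≤ 2.
The 2×2 minor from rows 1, 2, columns 1, 2 is (-1)·(-1) - (-1)·3 = 1 - (-3) = 4 ≠ 0, so rank(O) = 2.
rank(O) = 2 < n = 3, so the pair (A, C) is not completely observable.

2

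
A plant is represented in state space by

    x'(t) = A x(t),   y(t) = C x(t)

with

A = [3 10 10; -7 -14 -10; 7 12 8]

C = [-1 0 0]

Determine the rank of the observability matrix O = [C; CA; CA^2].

CA = [[-3, -10, -10]]
CA^2 = [[-9, -10, -10]]
Observability matrix O = [C; CA; CA^2] = [[-1, 0, 0], [-3, -10, -10], [-9, -10, -10]]
The columns c1, c2, c3 of O are linearly dependent: -c2 + c3 = 0 (check each entry), so rank(O) ≤ 2.
The 2×2 minor from rows 1, 2, columns 1, 2 is (-1)·(-10) - 0·(-3) = 10 - 0 = 10 ≠ 0, so rank(O) = 2.
rank(O) = 2 < n = 3, so the pair (A, C) is not completely observable.

2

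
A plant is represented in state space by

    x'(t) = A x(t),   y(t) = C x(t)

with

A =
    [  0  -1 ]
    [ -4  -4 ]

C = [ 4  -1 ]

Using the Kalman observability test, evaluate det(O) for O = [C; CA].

CA = [[4, 0]]
Observability matrix O = [C; CA] = [[4, -1], [4, 0]]
det(O) = 4·0 - (-1)·4 = 0 - (-4) = 4
Since det(O) ≠ 0, rank(O) = 2 and the system is completely observable.

4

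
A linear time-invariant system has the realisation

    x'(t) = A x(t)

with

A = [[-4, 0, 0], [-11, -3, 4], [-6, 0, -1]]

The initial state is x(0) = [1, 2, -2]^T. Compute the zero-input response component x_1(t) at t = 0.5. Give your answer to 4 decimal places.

0.1353

det(sI - A) = s^3 - (tr A)s^2 + (M11 + M22 + M33)s - det A, where Mii is the 2×2 principal minor of A obtained by deleting row i and column i.
tr A = (-4) + (-3) + (-1) = -8; M11 = (-3)·(-1) - 4·0 = 3 - 0 = 3; M22 = (-4)·(-1) - 0·(-6) = 4 - 0 = 4; M33 = (-4)·(-3) - 0·(-11) = 12 - 0 = 12; sum of minors = 19.
det A = (-4)·((-3)·(-1) - 4·0) - 0·((-11)·(-1) - 4·(-6)) + 0·((-11)·0 - (-3)·(-6)) = (-4)·3 - 0·35 + 0·(-18) = -12.
So p(s) = det(sI - A) = s^3 + 8s^2 + 19s + 12.
Rational-root test: any integer root divides 12. Testing small divisors, s = -1 works: p(-1) = -1 + 8 + (-19) + 12 = 0, so (s + 1) is a factor.
Dividing, p(s) = (s + 1)(s^2 + 7s + 12).
Factor s^2 + 7s + 12: two numbers with sum -7 and product 12 are -3 and -4, so s^2 + 7s + 12 = (s + 3)(s + 4).
Hence p(s) = (s + 1) (s + 3) (s + 4), with roots -4, -3, -1.
The eigenvalues -4, -3, -1 are distinct and real, so A is diagonalisable and x(t) = e^{At} x(0) = V diag(e^{λ_i t}) V^{-1} x(0), where the columns of V are the eigenvectors.
λ = -4: A - (-4)I = [[0, 0, 0], [-11, 1, 4], [-6, 0, 3]]. v must be orthogonal to every row; (row 2) × (row 3) = [3, 9, 6], so take v_1 = [1, 3, 2]^T.
λ = -3: A - (-3)I = [[-1, 0, 0], [-11, 0, 4], [-6, 0, 2]]. v must be orthogonal to every row; (row 1) × (row 2) = [0, 4, 0], so take v_2 = [0, 1, 0]^T.
λ = -1: A - (-1)I = [[-3, 0, 0], [-11, -2, 4], [-6, 0, 0]]. v must be orthogonal to every row; (row 1) × (row 2) = [0, 12, 6], so take v_3 = [0, 2, 1]^T.
V = [v_1 v_2 v_3] = [[1, 0, 0], [3, 1, 2], [2, 0, 1]] has det V = 1, so V^{-1} = adj(V)/det V = [[1, 0, 0], [1, 1, -2], [-2, 0, 1]].
Modal coordinates z(0) = V^{-1} x(0): 1·1 + 0·2 + 0·(-2) = 1; 1·1 + 1·2 + (-2)·(-2) = 7; (-2)·1 + 0·2 + 1·(-2) = -4; so z(0) = [1, 7, -4]^T.
x_1(t) = Σ_i (v_i)_1 · z_i(0) · e^{λ_i t} (row 1 of V times the modal terms).
x_1(0.5) = 1·1·e^{-4·0.5} + 0·7·e^{-3·0.5} + 0·(-4)·e^{-1·0.5} = 1·0.135335 + 0·0.223130 + 0·0.606531 = 0.1353.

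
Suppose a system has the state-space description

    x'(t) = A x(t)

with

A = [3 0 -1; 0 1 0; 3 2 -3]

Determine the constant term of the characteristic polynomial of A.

6

Expand det(sI - A) for the 3×3 matrix.
p(s) = s^3 - s^2 - 6s + 6.
(Check: constant term = det(-A) = (-1)^3 det A = 6; coefficient of s^2 = -tr A = -1.)
The constant term is 6.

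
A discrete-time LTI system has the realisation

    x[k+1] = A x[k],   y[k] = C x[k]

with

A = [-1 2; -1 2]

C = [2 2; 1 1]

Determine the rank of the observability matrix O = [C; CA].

2

CA = [[-4, 8], [-2, 4]]
Observability matrix O = [C; CA] = [[2, 2], [1, 1], [-4, 8], [-2, 4]]
Take the 2×2 submatrix of O formed by rows 1, 3: [[2, 2], [-4, 8]]. Its determinant is 2·8 - 2·(-4) = 16 - (-8) = 24 ≠ 0.
So rank(O) ≥ 2; since O has 2 columns, rank(O) = 2.
rank(O) = 2 = n, so the pair (A, C) is completely observable.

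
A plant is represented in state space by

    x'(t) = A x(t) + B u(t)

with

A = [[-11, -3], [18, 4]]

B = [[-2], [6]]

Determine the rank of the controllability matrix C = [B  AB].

AB = [[4], [-12]]
Controllability matrix C = [B  AB] = [[-2, 4], [6, -12]]
Every column of C is a scalar multiple of column 1 = [-2, 6] (multipliers 1, -2), so the columns span a one-dimensional space.
C ≠ 0, hence rank(C) = 1.
rank(C) = 1 < n = 2, so the pair (A, B) is not completely controllable.

1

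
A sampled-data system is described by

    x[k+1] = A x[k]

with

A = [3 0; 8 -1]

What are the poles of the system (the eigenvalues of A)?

-1, 3

det(zI - A) = z^2 - (tr A)z + det A, with tr A = 3 + (-1) = 2 and det A = 3·(-1) - 0·8 = -3 - 0 = -3.
So p(z) = det(zI - A) = z^2 - 2z - 3.
Factor z^2 - 2z - 3: two numbers with sum 2 and product -3 are 3 and -1, so z^2 - 2z - 3 = (z - 3)(z + 1).
Hence p(z) = (z - 3) (z + 1), with roots -1, 3.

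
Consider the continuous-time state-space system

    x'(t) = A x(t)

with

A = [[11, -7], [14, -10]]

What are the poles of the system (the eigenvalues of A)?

det(sI - A) = s^2 - (tr A)s + det A, with tr A = 11 + (-10) = 1 and det A = 11·(-10) - (-7)·14 = -110 - (-98) = -12.
So p(s) = det(sI - A) = s^2 - s - 12.
Factor s^2 - s - 12: two numbers with sum 1 and product -12 are 4 and -3, so s^2 - s - 12 = (s - 4)(s + 3).
Hence p(s) = (s - 4) (s + 3), with roots -3, 4.
At least one eigenvalue has non-negative real part, so the system is not asymptotically stable.

-3, 4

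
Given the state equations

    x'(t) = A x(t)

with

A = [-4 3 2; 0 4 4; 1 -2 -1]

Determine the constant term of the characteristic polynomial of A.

12

Expand det(sI - A) for the 3×3 matrix.
p(s) = s^3 + s^2 - 10s + 12.
(Check: constant term = det(-A) = (-1)^3 det A = 12; coefficient of s^2 = -tr A = 1.)
The constant term is 12.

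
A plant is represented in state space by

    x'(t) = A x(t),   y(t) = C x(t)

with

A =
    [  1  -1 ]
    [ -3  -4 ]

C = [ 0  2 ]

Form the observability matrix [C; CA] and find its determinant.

12

CA = [[-6, -8]]
Observability matrix O = [C; CA] = [[0, 2], [-6, -8]]
det(O) = 0·(-8) - 2·(-6) = 0 - (-12) = 12
Since det(O) ≠ 0, rank(O) = 2 and the system is completely observable.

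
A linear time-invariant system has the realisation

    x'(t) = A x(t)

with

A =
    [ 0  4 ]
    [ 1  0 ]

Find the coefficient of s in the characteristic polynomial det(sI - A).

For a 2×2 matrix, det(sI - A) = s^2 - (tr A)s + det A.
tr A = 0, det A = -4.
So p(s) = s^2 - 4.
The coefficient of s is 0.

0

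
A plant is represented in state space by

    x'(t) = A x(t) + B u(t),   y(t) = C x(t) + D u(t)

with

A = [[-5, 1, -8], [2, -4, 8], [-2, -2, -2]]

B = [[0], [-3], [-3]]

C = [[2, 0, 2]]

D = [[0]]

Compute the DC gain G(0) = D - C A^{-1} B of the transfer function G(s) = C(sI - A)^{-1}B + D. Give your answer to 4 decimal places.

0.0000

G(0) = C(-A)^{-1}B + D = -C A^{-1} B + D.
det A = -36, so A^{-1} = (1/-36)·adj(A) = [[-2/3, -1/2, 2/3], [1/3, 1/6, -2/3], [1/3, 1/3, -1/2]]
A^{-1} B = [-1/2, 3/2, 1/2]^T
C A^{-1} B = 0
G(0) = D - C A^{-1} B = 0 - (0) = 0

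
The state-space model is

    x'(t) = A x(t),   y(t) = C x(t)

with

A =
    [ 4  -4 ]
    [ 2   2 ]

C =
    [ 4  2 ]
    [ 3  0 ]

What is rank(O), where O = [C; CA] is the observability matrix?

CA = [[20, -12], [12, -12]]
Observability matrix O = [C; CA] = [[4, 2], [3, 0], [20, -12], [12, -12]]
Take the 2×2 submatrix of O formed by rows 1, 2: [[4, 2], [3, 0]]. Its determinant is 4·0 - 2·3 = 0 - 6 = -6 ≠ 0.
So rank(O) ≥ 2; since O has 2 columns, rank(O) = 2.
rank(O) = 2 = n, so the pair (A, C) is completely observable.

2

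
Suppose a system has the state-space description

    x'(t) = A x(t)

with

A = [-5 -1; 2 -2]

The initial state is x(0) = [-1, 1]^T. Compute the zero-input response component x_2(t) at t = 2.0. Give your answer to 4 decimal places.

0.0003

det(sI - A) = s^2 - (tr A)s + det A, with tr A = (-5) + (-2) = -7 and det A = (-5)·(-2) - (-1)·2 = 10 - (-2) = 12.
So p(s) = det(sI - A) = s^2 + 7s + 12.
Factor s^2 + 7s + 12: two numbers with sum -7 and product 12 are -3 and -4, so s^2 + 7s + 12 = (s + 3)(s + 4).
Hence p(s) = (s + 3) (s + 4), with roots -4, -3.
The eigenvalues -4, -3 are distinct and real, so A is diagonalisable and x(t) = e^{At} x(0) = V diag(e^{λ_i t}) V^{-1} x(0), where the columns of V are the eigenvectors.
λ = -4: A - (-4)I = [[-1, -1], [2, 2]]. Row 1 gives (-1)·v1 + (-1)·v2 = 0, so take v_1 = [1, -1]^T.
λ = -3: A - (-3)I = [[-2, -1], [2, 1]]. Row 1 gives (-2)·v1 + (-1)·v2 = 0, so take v_2 = [1, -2]^T.
V = [v_1 v_2] = [[1, 1], [-1, -2]] has det V = -1, so V^{-1} = adj(V)/det V = [[2, 1], [-1, -1]].
Modal coordinates z(0) = V^{-1} x(0): 2·(-1) + 1·1 = -1; (-1)·(-1) + (-1)·1 = 0; so z(0) = [-1, 0]^T.
x_2(t) = Σ_i (v_i)_2 · z_i(0) · e^{λ_i t} (row 2 of V times the modal terms).
x_2(2.0) = (-1)·(-1)·e^{-4·2.0} + (-2)·0·e^{-3·2.0} = 1·0.000335 + 0·0.002479 = 0.0003.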